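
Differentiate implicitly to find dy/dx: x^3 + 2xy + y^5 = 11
Differentiate both sides with respect to x, treating y as y(x). By the chain rule, any term containing y contributes a factor of y' = dy/dx when we differentiate it.

Move every term to one side and write the relation as F(x, y) = 0. Term by term,
  d/dx[x^3] = 3x^2
  d/dx[2xy] = 2x·y' + 2y
  d/dx[y^5] = 5y^4·y'
  d/dx[-11] = 0

The pieces without y' make up ∂F/∂x and the coefficient of y' is ∂F/∂y:
  ∂F/∂x = 3x^2 + 2y,
  ∂F/∂y = 2x + 5y^4.

Since d/dx[F] = ∂F/∂x + (∂F/∂y)·y' = 0, solve for y':
  (∂F/∂y)·y' = -∂F/∂x
  dy/dx = -(∂F/∂x)/(∂F/∂y) = -(3x^2 + 2y)/(2x + 5y^4) = (-3x^2 - 2y)/(2x + 5y^4)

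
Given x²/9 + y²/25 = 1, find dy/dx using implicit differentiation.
Differentiate both sides with respect to x, treating y as y(x). By the chain rule, any term containing y contributes a factor of y' = dy/dx when we differentiate it.

Move every term to one side and write the relation as F(x, y) = 0. Term by term,
  d/dx[x^2/9] = 2x/9
  d/dx[y^2/25] = 2y·y'/25
  d/dx[-1] = 0

The pieces without y' make up ∂F/∂x and the coefficient of y' is ∂F/∂y:
  ∂F/∂x = 2x/9,
  ∂F/∂y = 2y/25.

Since d/dx[F] = ∂F/∂x + (∂F/∂y)·y' = 0, solve for y':
  (∂F/∂y)·y' = -∂F/∂x
  dy/dx = -(∂F/∂x)/(∂F/∂y) = -(2x/9)/(2y/25) = -25x/(9y)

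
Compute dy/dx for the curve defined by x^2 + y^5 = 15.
Differentiate the relation implicitly: treat y = y(x) and apply the chain rule, so every y-derivative picks up a y' = dy/dx factor.

With everything moved to the left-hand side, differentiate term by term:
  d/dx[x^2] = 2x
  d/dx[y^5] = 5y^4·y'
  d/dx[-15] = 0

Separating the contributions that come from x directly and those that come through y:
  without y':      2x
  multiplying y':  5y^4

so (2x) + (5y^4)·y' = 0, and therefore
  dy/dx = -(2x)/(5y^4) = -2x/(5y^4)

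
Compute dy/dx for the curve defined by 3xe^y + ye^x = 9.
Take d/dx of both sides. Since y is implicitly a function of x, the chain rule attaches a y' = dy/dx factor whenever we differentiate through y.

Set F(x, y) = (left side) − (right side), so the curve is F = 0. Differentiating each term of F:
  d/dx[3x·e^(y)] = 3x·y'·e^(y) + 3e^(y)
  d/dx[y·e^(x)] = y·e^(x) + y'·e^(x)
  d/dx[-9] = 0

Collecting, the y'-free part is the partial derivative in x and the y' coefficient is the partial derivative in y:
  ∂F/∂x = y·e^(x) + 3e^(y)
  ∂F/∂y = 3x·e^(y) + e^(x)

so d/dx[F(x, y(x))] = ∂F/∂x + (∂F/∂y)·y' = 0. Rearranging,
  dy/dx = -(∂F/∂x)/(∂F/∂y) = -(y·e^(x) + 3e^(y))/(3x·e^(y) + e^(x)) = (-y·e^(x) - 3e^(y))/(3x·e^(y) + e^(x))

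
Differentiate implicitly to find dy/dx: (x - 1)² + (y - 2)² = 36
Take d/dx of both sides. Since y is implicitly a function of x, the chain rule attaches a y' = dy/dx factor whenever we differentiate through y.

Set F(x, y) = (left side) − (right side), so the curve is F = 0. Differentiating each term of F:
  d/dx[(x - 1)^2] = 2x - 2
  d/dx[(y - 2)^2] = 2·y'(y - 2)
  d/dx[-36] = 0

Collecting, the y'-free part is the partial derivative in x and the y' coefficient is the partial derivative in y:
  ∂F/∂x = 2x - 2
  ∂F/∂y = 2y - 4

so d/dx[F(x, y(x))] = ∂F/∂x + (∂F/∂y)·y' = 0. Rearranging,
  dy/dx = -(∂F/∂x)/(∂F/∂y) = -(2x - 2)/(2y - 4) = (1 - x)/(y - 2)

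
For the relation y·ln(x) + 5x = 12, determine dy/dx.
Differentiate the relation implicitly: treat y = y(x) and apply the chain rule, so every y-derivative picks up a y' = dy/dx factor.

With everything moved to the left-hand side, differentiate term by term:
  d/dx[5x] = 5
  d/dx[y·ln(x)] = y'·ln(x) + y/x
  d/dx[-12] = 0

Separating the contributions that come from x directly and those that come through y:
  without y':      5 + y/x
  multiplying y':  ln(x)

so (5 + y/x) + (ln(x))·y' = 0, and therefore
  dy/dx = -(5 + y/x)/(ln(x))
        = -((5x + y)/x)/(ln(x)) = (-5x - y)/(x·ln(x))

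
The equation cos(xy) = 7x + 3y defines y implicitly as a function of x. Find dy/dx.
Differentiate the relation implicitly: treat y = y(x) and apply the chain rule, so every y-derivative picks up a y' = dy/dx factor.

With everything moved to the left-hand side, differentiate term by term:
  d/dx[-7x] = -7
  d/dx[-3y] = -3·y'
  d/dx[cos(xy)] = -(x·y' + y)·sin(xy)

Separating the contributions that come from x directly and those that come through y:
  without y':      -y·sin(xy) - 7
  multiplying y':  -x·sin(xy) - 3

so (-y·sin(xy) - 7) + (-x·sin(xy) - 3)·y' = 0, and therefore
  dy/dx = -(-y·sin(xy) - 7)/(-x·sin(xy) - 3) = -(y·sin(xy) + 7)/(x·sin(xy) + 3)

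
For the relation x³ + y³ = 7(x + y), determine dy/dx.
Differentiate the relation implicitly: treat y = y(x) and apply the chain rule, so every y-derivative picks up a y' = dy/dx factor.

With everything moved to the left-hand side, differentiate term by term:
  d/dx[x^3] = 3x^2
  d/dx[-7x] = -7
  d/dx[y^3] = 3y^2·y'
  d/dx[-7y] = -7·y'

Separating the contributions that come from x directly and those that come through y:
  without y':      3x^2 - 7
  multiplying y':  3y^2 - 7

so (3x^2 - 7) + (3y^2 - 7)·y' = 0, and therefore
  dy/dx = -(3x^2 - 7)/(3y^2 - 7) = (7 - 3x^2)/(3y^2 - 7)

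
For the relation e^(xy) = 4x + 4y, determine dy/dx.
Take d/dx of both sides. Since y is implicitly a function of x, the chain rule attaches a y' = dy/dx factor whenever we differentiate through y.

Set F(x, y) = (left side) − (right side), so the curve is F = 0. Differentiating each term of F:
  d/dx[-4x] = -4
  d/dx[-4y] = -4·y'
  d/dx[e^(xy)] = (x·y' + y)·e^(xy)

Collecting, the y'-free part is the partial derivative in x and the y' coefficient is the partial derivative in y:
  ∂F/∂x = y·e^(xy) - 4
  ∂F/∂y = x·e^(xy) - 4

so d/dx[F(x, y(x))] = ∂F/∂x + (∂F/∂y)·y' = 0. Rearranging,
  dy/dx = -(∂F/∂x)/(∂F/∂y) = -(y·e^(xy) - 4)/(x·e^(xy) - 4) = (-y·e^(xy) + 4)/(x·e^(xy) - 4)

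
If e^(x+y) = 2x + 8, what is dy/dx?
Take d/dx of both sides. Since y is implicitly a function of x, the chain rule attaches a y' = dy/dx factor whenever we differentiate through y.

Set F(x, y) = (left side) − (right side), so the curve is F = 0. Differentiating each term of F:
  d/dx[-2x] = -2
  d/dx[e^(x + y)] = (y' + 1)·e^(x + y)
  d/dx[-8] = 0

Collecting, the y'-free part is the partial derivative in x and the y' coefficient is the partial derivative in y:
  ∂F/∂x = e^(x + y) - 2
  ∂F/∂y = e^(x + y)

so d/dx[F(x, y(x))] = ∂F/∂x + (∂F/∂y)·y' = 0. Rearranging,
  dy/dx = -(∂F/∂x)/(∂F/∂y) = -(e^(x + y) - 2)/(e^(x + y)) = 2e^(-x - y) - 1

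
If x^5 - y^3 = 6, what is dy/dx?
Differentiate both sides with respect to x, treating y as y(x). By the chain rule, any term containing y contributes a factor of y' = dy/dx when we differentiate it.

Move every term to one side and write the relation as F(x, y) = 0. Term by term,
  d/dx[x^5] = 5x^4
  d/dx[-y^3] = -3y^2·y'
  d/dx[-6] = 0

The pieces without y' make up ∂F/∂x and the coefficient of y' is ∂F/∂y:
  ∂F/∂x = 5x^4,
  ∂F/∂y = -3y^2.

Since d/dx[F] = ∂F/∂x + (∂F/∂y)·y' = 0, solve for y':
  (∂F/∂y)·y' = -∂F/∂x
  dy/dx = -(∂F/∂x)/(∂F/∂y) = -(5x^4)/(-3y^2) = 5x^4/(3y^2)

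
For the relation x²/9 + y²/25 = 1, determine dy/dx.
Take d/dx of both sides. Since y is implicitly a function of x, the chain rule attaches a y' = dy/dx factor whenever we differentiate through y.

Set F(x, y) = (left side) − (right side), so the curve is F = 0. Differentiating each term of F:
  d/dx[x^2/9] = 2x/9
  d/dx[y^2/25] = 2y·y'/25
  d/dx[-1] = 0

Collecting, the y'-free part is the partial derivative in x and the y' coefficient is the partial derivative in y:
  ∂F/∂x = 2x/9
  ∂F/∂y = 2y/25

so d/dx[F(x, y(x))] = ∂F/∂x + (∂F/∂y)·y' = 0. Rearranging,
  dy/dx = -(∂F/∂x)/(∂F/∂y) = -(2x/9)/(2y/25) = -25x/(9y)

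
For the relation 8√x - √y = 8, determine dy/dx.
Differentiate the relation implicitly: treat y = y(x) and apply the chain rule, so every y-derivative picks up a y' = dy/dx factor.

With everything moved to the left-hand side, differentiate term by term:
  d/dx[8√(x)] = 4/√(x)
  d/dx[-√(y)] = -y'/(2√(y))
  d/dx[-8] = 0

Separating the contributions that come from x directly and those that come through y:
  without y':      4/√(x)
  multiplying y':  -1/(2√(y))

so (4/√(x)) + (-1/(2√(y)))·y' = 0, and therefore
  dy/dx = -(4/√(x))/(-1/(2√(y))) = 8√(y)/√(x)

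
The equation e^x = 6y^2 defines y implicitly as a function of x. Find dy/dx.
Differentiate the relation implicitly: treat y = y(x) and apply the chain rule, so every y-derivative picks up a y' = dy/dx factor.

With everything moved to the left-hand side, differentiate term by term:
  d/dx[-6y^2] = -12y·y'
  d/dx[e^(x)] = e^(x)

Separating the contributions that come from x directly and those that come through y:
  without y':      e^(x)
  multiplying y':  -12y

so (e^(x)) + (-12y)·y' = 0, and therefore
  dy/dx = -(e^(x))/(-12y) = e^(x)/(12y)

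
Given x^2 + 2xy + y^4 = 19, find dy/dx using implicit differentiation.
Apply d/dx to both sides, remembering that y depends on x. Each occurrence of y therefore brings in a y' = dy/dx via the chain rule.

With F(x, y) equal to the left-hand side minus the right, differentiate F term by term:
  d/dx[x^2] = 2x
  d/dx[2xy] = 2x·y' + 2y
  d/dx[y^4] = 4y^3·y'
  d/dx[-19] = 0
Adding these up, d/dx[F] = 0 becomes
  (2x + 2y) + (2x + 4y^3)·y' = 0,
so isolating y',
  dy/dx = -(2x + 2y)/(2x + 4y^3) = (-x - y)/(x + 2y^3)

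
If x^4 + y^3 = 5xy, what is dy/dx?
Differentiate the relation implicitly: treat y = y(x) and apply the chain rule, so every y-derivative picks up a y' = dy/dx factor.

With everything moved to the left-hand side, differentiate term by term:
  d/dx[x^4] = 4x^3
  d/dx[-5xy] = -5x·y' - 5y
  d/dx[y^3] = 3y^2·y'

Separating the contributions that come from x directly and those that come through y:
  without y':      4x^3 - 5y
  multiplying y':  -5x + 3y^2

so (4x^3 - 5y) + (-5x + 3y^2)·y' = 0, and therefore
  dy/dx = -(4x^3 - 5y)/(-5x + 3y^2) = (4x^3 - 5y)/(5x - 3y^2)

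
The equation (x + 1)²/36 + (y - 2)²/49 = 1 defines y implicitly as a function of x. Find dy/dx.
Take d/dx of both sides. Since y is implicitly a function of x, the chain rule attaches a y' = dy/dx factor whenever we differentiate through y.

Set F(x, y) = (left side) − (right side), so the curve is F = 0. Differentiating each term of F:
  d/dx[(x + 1)^2/36] = x/18 + 1/18
  d/dx[(y - 2)^2/49] = 2·y'(y - 2)/49
  d/dx[-1] = 0

Collecting, the y'-free part is the partial derivative in x and the y' coefficient is the partial derivative in y:
  ∂F/∂x = x/18 + 1/18
  ∂F/∂y = 2y/49 - 4/49

so d/dx[F(x, y(x))] = ∂F/∂x + (∂F/∂y)·y' = 0. Rearranging,
  dy/dx = -(∂F/∂x)/(∂F/∂y) = -(x/18 + 1/18)/(2y/49 - 4/49)
        = -((x + 1)/18)/(2(y - 2)/49) = 49(-x - 1)/(36(y - 2))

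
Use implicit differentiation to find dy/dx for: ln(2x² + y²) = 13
Take d/dx of both sides. Since y is implicitly a function of x, the chain rule attaches a y' = dy/dx factor whenever we differentiate through y.

Set F(x, y) = (left side) − (right side), so the curve is F = 0. Differentiating each term of F:
  d/dx[ln(2x^2 + y^2)] = (4x + 2y·y')/(2x^2 + y^2)
  d/dx[-13] = 0

Collecting, the y'-free part is the partial derivative in x and the y' coefficient is the partial derivative in y:
  ∂F/∂x = 4x/(2x^2 + y^2)
  ∂F/∂y = 2y/(2x^2 + y^2)

so d/dx[F(x, y(x))] = ∂F/∂x + (∂F/∂y)·y' = 0. Rearranging,
  dy/dx = -(∂F/∂x)/(∂F/∂y) = -(4x/(2x^2 + y^2))/(2y/(2x^2 + y^2)) = -2x/y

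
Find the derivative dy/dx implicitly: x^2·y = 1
Differentiate the relation implicitly: treat y = y(x) and apply the chain rule, so every y-derivative picks up a y' = dy/dx factor.

With everything moved to the left-hand side, differentiate term by term:
  d/dx[x^2y] = x^2·y' + 2xy
  d/dx[-1] = 0

Separating the contributions that come from x directly and those that come through y:
  without y':      2xy
  multiplying y':  x^2

so (2xy) + (x^2)·y' = 0, and therefore
  dy/dx = -(2xy)/(x^2) = -2y/x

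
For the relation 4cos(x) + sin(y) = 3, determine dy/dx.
Differentiate the relation implicitly: treat y = y(x) and apply the chain rule, so every y-derivative picks up a y' = dy/dx factor.

With everything moved to the left-hand side, differentiate term by term:
  d/dx[sin(y)] = y'·cos(y)
  d/dx[4cos(x)] = -4sin(x)
  d/dx[-3] = 0

Separating the contributions that come from x directly and those that come through y:
  without y':      -4sin(x)
  multiplying y':  cos(y)

so (-4sin(x)) + (cos(y))·y' = 0, and therefore
  dy/dx = -(-4sin(x))/(cos(y)) = 4sin(x)/cos(y)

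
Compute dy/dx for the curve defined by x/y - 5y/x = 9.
Differentiate both sides with respect to x, treating y as y(x). By the chain rule, any term containing y contributes a factor of y' = dy/dx when we differentiate it.

Move every term to one side and write the relation as F(x, y) = 0. Term by term,
  d/dx[x/y] = -x·y'/y^2 + 1/y
  d/dx[-5y/x] = -5·y'/x + 5y/x^2
  d/dx[-9] = 0

The pieces without y' make up ∂F/∂x and the coefficient of y' is ∂F/∂y:
  ∂F/∂x = 1/y + 5y/x^2,
  ∂F/∂y = -x/y^2 - 5/x.

Since d/dx[F] = ∂F/∂x + (∂F/∂y)·y' = 0, solve for y':
  (∂F/∂y)·y' = -∂F/∂x
  dy/dx = -(∂F/∂x)/(∂F/∂y) = -(1/y + 5y/x^2)/(-x/y^2 - 5/x)
        = -((x^2 + 5y^2)/(x^2y))/(-(x^2 + 5y^2)/(xy^2)) = y/x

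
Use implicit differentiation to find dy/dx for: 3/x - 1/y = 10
Apply d/dx to both sides, remembering that y depends on x. Each occurrence of y therefore brings in a y' = dy/dx via the chain rule.

With F(x, y) equal to the left-hand side minus the right, differentiate F term by term:
  d/dx[-1/y] = y'/y^2
  d/dx[3/x] = -3/x^2
  d/dx[-10] = 0
Adding these up, d/dx[F] = 0 becomes
  (-3/x^2) + (y^(-2))·y' = 0,
so isolating y',
  dy/dx = -(-3/x^2)/(y^(-2)) = 3y^2/x^2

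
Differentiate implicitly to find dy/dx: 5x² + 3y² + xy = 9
Differentiate both sides with respect to x, treating y as y(x). By the chain rule, any term containing y contributes a factor of y' = dy/dx when we differentiate it.

Move every term to one side and write the relation as F(x, y) = 0. Term by term,
  d/dx[5x^2] = 10x
  d/dx[xy] = x·y' + y
  d/dx[3y^2] = 6y·y'
  d/dx[-9] = 0

The pieces without y' make up ∂F/∂x and the coefficient of y' is ∂F/∂y:
  ∂F/∂x = 10x + y,
  ∂F/∂y = x + 6y.

Since d/dx[F] = ∂F/∂x + (∂F/∂y)·y' = 0, solve for y':
  (∂F/∂y)·y' = -∂F/∂x
  dy/dx = -(∂F/∂x)/(∂F/∂y) = -(10x + y)/(x + 6y) = (-10x - y)/(x + 6y)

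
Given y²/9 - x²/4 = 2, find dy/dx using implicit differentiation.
Apply d/dx to both sides, remembering that y depends on x. Each occurrence of y therefore brings in a y' = dy/dx via the chain rule.

With F(x, y) equal to the left-hand side minus the right, differentiate F term by term:
  d/dx[-x^2/4] = -x/2
  d/dx[y^2/9] = 2y·y'/9
  d/dx[-2] = 0
Adding these up, d/dx[F] = 0 becomes
  (-x/2) + (2y/9)·y' = 0,
so isolating y',
  dy/dx = -(-x/2)/(2y/9) = 9x/(4y)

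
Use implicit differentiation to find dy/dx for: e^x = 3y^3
Take d/dx of both sides. Since y is implicitly a function of x, the chain rule attaches a y' = dy/dx factor whenever we differentiate through y.

Set F(x, y) = (left side) − (right side), so the curve is F = 0. Differentiating each term of F:
  d/dx[-3y^3] = -9y^2·y'
  d/dx[e^(x)] = e^(x)

Collecting, the y'-free part is the partial derivative in x and the y' coefficient is the partial derivative in y:
  ∂F/∂x = e^(x)
  ∂F/∂y = -9y^2

so d/dx[F(x, y(x))] = ∂F/∂x + (∂F/∂y)·y' = 0. Rearranging,
  dy/dx = -(∂F/∂x)/(∂F/∂y) = -(e^(x))/(-9y^2) = e^(x)/(9y^2)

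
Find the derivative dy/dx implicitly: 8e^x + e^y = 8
Differentiate both sides with respect to x, treating y as y(x). By the chain rule, any term containing y contributes a factor of y' = dy/dx when we differentiate it.

Move every term to one side and write the relation as F(x, y) = 0. Term by term,
  d/dx[8e^(x)] = 8e^(x)
  d/dx[e^(y)] = y'·e^(y)
  d/dx[-8] = 0

The pieces without y' make up ∂F/∂x and the coefficient of y' is ∂F/∂y:
  ∂F/∂x = 8e^(x),
  ∂F/∂y = e^(y).

Since d/dx[F] = ∂F/∂x + (∂F/∂y)·y' = 0, solve for y':
  (∂F/∂y)·y' = -∂F/∂x
  dy/dx = -(∂F/∂x)/(∂F/∂y) = -(8e^(x))/(e^(y)) = -8e^(x - y)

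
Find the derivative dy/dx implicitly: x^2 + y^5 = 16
Apply d/dx to both sides, remembering that y depends on x. Each occurrence of y therefore brings in a y' = dy/dx via the chain rule.

With F(x, y) equal to the left-hand side minus the right, differentiate F term by term:
  d/dx[x^2] = 2x
  d/dx[y^5] = 5y^4·y'
  d/dx[-16] = 0
Adding these up, d/dx[F] = 0 becomes
  (2x) + (5y^4)·y' = 0,
so isolating y',
  dy/dx = -(2x)/(5y^4) = -2x/(5y^4)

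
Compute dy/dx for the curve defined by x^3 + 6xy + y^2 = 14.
Take d/dx of both sides. Since y is implicitly a function of x, the chain rule attaches a y' = dy/dx factor whenever we differentiate through y.

Set F(x, y) = (left side) − (right side), so the curve is F = 0. Differentiating each term of F:
  d/dx[x^3] = 3x^2
  d/dx[6xy] = 6x·y' + 6y
  d/dx[y^2] = 2y·y'
  d/dx[-14] = 0

Collecting, the y'-free part is the partial derivative in x and the y' coefficient is the partial derivative in y:
  ∂F/∂x = 3x^2 + 6y
  ∂F/∂y = 6x + 2y

so d/dx[F(x, y(x))] = ∂F/∂x + (∂F/∂y)·y' = 0. Rearranging,
  dy/dx = -(∂F/∂x)/(∂F/∂y) = -(3x^2 + 6y)/(6x + 2y) = 3(-x^2 - 2y)/(2(3x + y))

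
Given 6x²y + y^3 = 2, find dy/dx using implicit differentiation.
Differentiate the relation implicitly: treat y = y(x) and apply the chain rule, so every y-derivative picks up a y' = dy/dx factor.

With everything moved to the left-hand side, differentiate term by term:
  d/dx[6x^2y] = 6x^2·y' + 12xy
  d/dx[y^3] = 3y^2·y'
  d/dx[-2] = 0

Separating the contributions that come from x directly and those that come through y:
  without y':      12xy
  multiplying y':  6x^2 + 3y^2

so (12xy) + (6x^2 + 3y^2)·y' = 0, and therefore
  dy/dx = -(12xy)/(6x^2 + 3y^2) = -4xy/(2x^2 + y^2)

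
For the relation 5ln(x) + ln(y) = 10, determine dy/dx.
Differentiate both sides with respect to x, treating y as y(x). By the chain rule, any term containing y contributes a factor of y' = dy/dx when we differentiate it.

Move every term to one side and write the relation as F(x, y) = 0. Term by term,
  d/dx[5ln(x)] = 5/x
  d/dx[ln(y)] = y'/y
  d/dx[-10] = 0

The pieces without y' make up ∂F/∂x and the coefficient of y' is ∂F/∂y:
  ∂F/∂x = 5/x,
  ∂F/∂y = 1/y.

Since d/dx[F] = ∂F/∂x + (∂F/∂y)·y' = 0, solve for y':
  (∂F/∂y)·y' = -∂F/∂x
  dy/dx = -(∂F/∂x)/(∂F/∂y) = -(5/x)/(1/y) = -5y/x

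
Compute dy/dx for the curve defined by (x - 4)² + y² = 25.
Differentiate the relation implicitly: treat y = y(x) and apply the chain rule, so every y-derivative picks up a y' = dy/dx factor.

With everything moved to the left-hand side, differentiate term by term:
  d/dx[y^2] = 2y·y'
  d/dx[(x - 4)^2] = 2x - 8
  d/dx[-25] = 0

Separating the contributions that come from x directly and those that come through y:
  without y':      2x - 8
  multiplying y':  2y

so (2x - 8) + (2y)·y' = 0, and therefore
  dy/dx = -(2x - 8)/(2y) = (4 - x)/y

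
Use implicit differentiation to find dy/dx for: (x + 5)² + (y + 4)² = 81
Apply d/dx to both sides, remembering that y depends on x. Each occurrence of y therefore brings in a y' = dy/dx via the chain rule.

With F(x, y) equal to the left-hand side minus the right, differentiate F term by term:
  d/dx[(x + 5)^2] = 2x + 10
  d/dx[(y + 4)^2] = 2·y'(y + 4)
  d/dx[-81] = 0
Adding these up, d/dx[F] = 0 becomes
  (2x + 10) + (2y + 8)·y' = 0,
so isolating y',
  dy/dx = -(2x + 10)/(2y + 8) = (-x - 5)/(y + 4)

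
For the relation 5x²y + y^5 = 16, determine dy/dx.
Apply d/dx to both sides, remembering that y depends on x. Each occurrence of y therefore brings in a y' = dy/dx via the chain rule.

With F(x, y) equal to the left-hand side minus the right, differentiate F term by term:
  d/dx[5x^2y] = 5x^2·y' + 10xy
  d/dx[y^5] = 5y^4·y'
  d/dx[-16] = 0
Adding these up, d/dx[F] = 0 becomes
  (10xy) + (5x^2 + 5y^4)·y' = 0,
so isolating y',
  dy/dx = -(10xy)/(5x^2 + 5y^4) = -2xy/(x^2 + y^4)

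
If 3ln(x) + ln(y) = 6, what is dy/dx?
Differentiate both sides with respect to x, treating y as y(x). By the chain rule, any term containing y contributes a factor of y' = dy/dx when we differentiate it.

Move every term to one side and write the relation as F(x, y) = 0. Term by term,
  d/dx[3ln(x)] = 3/x
  d/dx[ln(y)] = y'/y
  d/dx[-6] = 0

The pieces without y' make up ∂F/∂x and the coefficient of y' is ∂F/∂y:
  ∂F/∂x = 3/x,
  ∂F/∂y = 1/y.

Since d/dx[F] = ∂F/∂x + (∂F/∂y)·y' = 0, solve for y':
  (∂F/∂y)·y' = -∂F/∂x
  dy/dx = -(∂F/∂x)/(∂F/∂y) = -(3/x)/(1/y) = -3y/x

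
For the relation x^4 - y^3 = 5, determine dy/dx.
Differentiate both sides with respect to x, treating y as y(x). By the chain rule, any term containing y contributes a factor of y' = dy/dx when we differentiate it.

Move every term to one side and write the relation as F(x, y) = 0. Term by term,
  d/dx[x^4] = 4x^3
  d/dx[-y^3] = -3y^2·y'
  d/dx[-5] = 0

The pieces without y' make up ∂F/∂x and the coefficient of y' is ∂F/∂y:
  ∂F/∂x = 4x^3,
  ∂F/∂y = -3y^2.

Since d/dx[F] = ∂F/∂x + (∂F/∂y)·y' = 0, solve for y':
  (∂F/∂y)·y' = -∂F/∂x
  dy/dx = -(∂F/∂x)/(∂F/∂y) = -(4x^3)/(-3y^2) = 4x^3/(3y^2)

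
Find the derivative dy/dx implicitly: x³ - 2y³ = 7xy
Take d/dx of both sides. Since y is implicitly a function of x, the chain rule attaches a y' = dy/dx factor whenever we differentiate through y.

Set F(x, y) = (left side) − (right side), so the curve is F = 0. Differentiating each term of F:
  d/dx[x^3] = 3x^2
  d/dx[-7xy] = -7x·y' - 7y
  d/dx[-2y^3] = -6y^2·y'

Collecting, the y'-free part is the partial derivative in x and the y' coefficient is the partial derivative in y:
  ∂F/∂x = 3x^2 - 7y
  ∂F/∂y = -7x - 6y^2

so d/dx[F(x, y(x))] = ∂F/∂x + (∂F/∂y)·y' = 0. Rearranging,
  dy/dx = -(∂F/∂x)/(∂F/∂y) = -(3x^2 - 7y)/(-7x - 6y^2) = (3x^2 - 7y)/(7x + 6y^2)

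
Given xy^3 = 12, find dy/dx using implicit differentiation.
Take d/dx of both sides. Since y is implicitly a function of x, the chain rule attaches a y' = dy/dx factor whenever we differentiate through y.

Set F(x, y) = (left side) − (right side), so the curve is F = 0. Differentiating each term of F:
  d/dx[xy^3] = 3xy^2·y' + y^3
  d/dx[-12] = 0

Collecting, the y'-free part is the partial derivative in x and the y' coefficient is the partial derivative in y:
  ∂F/∂x = y^3
  ∂F/∂y = 3xy^2

so d/dx[F(x, y(x))] = ∂F/∂x + (∂F/∂y)·y' = 0. Rearranging,
  dy/dx = -(∂F/∂x)/(∂F/∂y) = -(y^3)/(3xy^2) = -y/(3x)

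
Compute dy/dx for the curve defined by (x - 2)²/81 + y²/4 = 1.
Differentiate both sides with respect to x, treating y as y(x). By the chain rule, any term containing y contributes a factor of y' = dy/dx when we differentiate it.

Move every term to one side and write the relation as F(x, y) = 0. Term by term,
  d/dx[y^2/4] = y·y'/2
  d/dx[(x - 2)^2/81] = 2x/81 - 4/81
  d/dx[-1] = 0

The pieces without y' make up ∂F/∂x and the coefficient of y' is ∂F/∂y:
  ∂F/∂x = 2x/81 - 4/81,
  ∂F/∂y = y/2.

Since d/dx[F] = ∂F/∂x + (∂F/∂y)·y' = 0, solve for y':
  (∂F/∂y)·y' = -∂F/∂x
  dy/dx = -(∂F/∂x)/(∂F/∂y) = -(2x/81 - 4/81)/(y/2)
        = -(2(x - 2)/81)/(y/2) = 4(2 - x)/(81y)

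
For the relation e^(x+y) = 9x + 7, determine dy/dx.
Take d/dx of both sides. Since y is implicitly a function of x, the chain rule attaches a y' = dy/dx factor whenever we differentiate through y.

Set F(x, y) = (left side) − (right side), so the curve is F = 0. Differentiating each term of F:
  d/dx[-9x] = -9
  d/dx[e^(x + y)] = (y' + 1)·e^(x + y)
  d/dx[-7] = 0

Collecting, the y'-free part is the partial derivative in x and the y' coefficient is the partial derivative in y:
  ∂F/∂x = e^(x + y) - 9
  ∂F/∂y = e^(x + y)

so d/dx[F(x, y(x))] = ∂F/∂x + (∂F/∂y)·y' = 0. Rearranging,
  dy/dx = -(∂F/∂x)/(∂F/∂y) = -(e^(x + y) - 9)/(e^(x + y)) = 9e^(-x - y) - 1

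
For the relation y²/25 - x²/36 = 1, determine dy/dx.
Apply d/dx to both sides, remembering that y depends on x. Each occurrence of y therefore brings in a y' = dy/dx via the chain rule.

With F(x, y) equal to the left-hand side minus the right, differentiate F term by term:
  d/dx[-x^2/36] = -x/18
  d/dx[y^2/25] = 2y·y'/25
  d/dx[-1] = 0
Adding these up, d/dx[F] = 0 becomes
  (-x/18) + (2y/25)·y' = 0,
so isolating y',
  dy/dx = -(-x/18)/(2y/25) = 25x/(36y)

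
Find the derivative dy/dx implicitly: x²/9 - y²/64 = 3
Take d/dx of both sides. Since y is implicitly a function of x, the chain rule attaches a y' = dy/dx factor whenever we differentiate through y.

Set F(x, y) = (left side) − (right side), so the curve is F = 0. Differentiating each term of F:
  d/dx[x^2/9] = 2x/9
  d/dx[-y^2/64] = -y·y'/32
  d/dx[-3] = 0

Collecting, the y'-free part is the partial derivative in x and the y' coefficient is the partial derivative in y:
  ∂F/∂x = 2x/9
  ∂F/∂y = -y/32

so d/dx[F(x, y(x))] = ∂F/∂x + (∂F/∂y)·y' = 0. Rearranging,
  dy/dx = -(∂F/∂x)/(∂F/∂y) = -(2x/9)/(-y/32) = 64x/(9y)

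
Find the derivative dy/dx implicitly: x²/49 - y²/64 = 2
Apply d/dx to both sides, remembering that y depends on x. Each occurrence of y therefore brings in a y' = dy/dx via the chain rule.

With F(x, y) equal to the left-hand side minus the right, differentiate F term by term:
  d/dx[x^2/49] = 2x/49
  d/dx[-y^2/64] = -y·y'/32
  d/dx[-2] = 0
Adding these up, d/dx[F] = 0 becomes
  (2x/49) + (-y/32)·y' = 0,
so isolating y',
  dy/dx = -(2x/49)/(-y/32) = 64x/(49y)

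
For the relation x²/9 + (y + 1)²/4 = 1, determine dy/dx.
Differentiate the relation implicitly: treat y = y(x) and apply the chain rule, so every y-derivative picks up a y' = dy/dx factor.

With everything moved to the left-hand side, differentiate term by term:
  d/dx[x^2/9] = 2x/9
  d/dx[(y + 1)^2/4] = y'(y + 1)/2
  d/dx[-1] = 0

Separating the contributions that come from x directly and those that come through y:
  without y':      2x/9
  multiplying y':  y/2 + 1/2

so (2x/9) + (y/2 + 1/2)·y' = 0, and therefore
  dy/dx = -(2x/9)/(y/2 + 1/2)
        = -(2x/9)/((y + 1)/2) = -4x/(9y + 9)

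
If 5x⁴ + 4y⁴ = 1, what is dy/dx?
Apply d/dx to both sides, remembering that y depends on x. Each occurrence of y therefore brings in a y' = dy/dx via the chain rule.

With F(x, y) equal to the left-hand side minus the right, differentiate F term by term:
  d/dx[5x^4] = 20x^3
  d/dx[4y^4] = 16y^3·y'
  d/dx[-1] = 0
Adding these up, d/dx[F] = 0 becomes
  (20x^3) + (16y^3)·y' = 0,
so isolating y',
  dy/dx = -(20x^3)/(16y^3) = -5x^3/(4y^3)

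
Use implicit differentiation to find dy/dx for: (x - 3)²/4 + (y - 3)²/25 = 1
Differentiate both sides with respect to x, treating y as y(x). By the chain rule, any term containing y contributes a factor of y' = dy/dx when we differentiate it.

Move every term to one side and write the relation as F(x, y) = 0. Term by term,
  d/dx[(x - 3)^2/4] = x/2 - 3/2
  d/dx[(y - 3)^2/25] = 2·y'(y - 3)/25
  d/dx[-1] = 0

The pieces without y' make up ∂F/∂x and the coefficient of y' is ∂F/∂y:
  ∂F/∂x = x/2 - 3/2,
  ∂F/∂y = 2y/25 - 6/25.

Since d/dx[F] = ∂F/∂x + (∂F/∂y)·y' = 0, solve for y':
  (∂F/∂y)·y' = -∂F/∂x
  dy/dx = -(∂F/∂x)/(∂F/∂y) = -(x/2 - 3/2)/(2y/25 - 6/25)
        = -((x - 3)/2)/(2(y - 3)/25) = 25(3 - x)/(4(y - 3))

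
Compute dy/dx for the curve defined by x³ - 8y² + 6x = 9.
Take d/dx of both sides. Since y is implicitly a function of x, the chain rule attaches a y' = dy/dx factor whenever we differentiate through y.

Set F(x, y) = (left side) − (right side), so the curve is F = 0. Differentiating each term of F:
  d/dx[x^3] = 3x^2
  d/dx[6x] = 6
  d/dx[-8y^2] = -16y·y'
  d/dx[-9] = 0

Collecting, the y'-free part is the partial derivative in x and the y' coefficient is the partial derivative in y:
  ∂F/∂x = 3x^2 + 6
  ∂F/∂y = -16y

so d/dx[F(x, y(x))] = ∂F/∂x + (∂F/∂y)·y' = 0. Rearranging,
  dy/dx = -(∂F/∂x)/(∂F/∂y) = -(3x^2 + 6)/(-16y) = 3(x^2 + 2)/(16y)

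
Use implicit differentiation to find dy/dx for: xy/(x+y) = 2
Differentiate the relation implicitly: treat y = y(x) and apply the chain rule, so every y-derivative picks up a y' = dy/dx factor.

With everything moved to the left-hand side, differentiate term by term:
  d/dx[xy/(x + y)] = xy(-y' - 1)/(x + y)^2 + x·y'/(x + y) + y/(x + y)
  d/dx[-2] = 0

Separating the contributions that come from x directly and those that come through y:
  without y':      -xy/(x + y)^2 + y/(x + y)
  multiplying y':  -xy/(x + y)^2 + x/(x + y)

so (-xy/(x + y)^2 + y/(x + y)) + (-xy/(x + y)^2 + x/(x + y))·y' = 0, and therefore
  dy/dx = -(-xy/(x + y)^2 + y/(x + y))/(-xy/(x + y)^2 + x/(x + y))
        = -(y^2/(x + y)^2)/(x^2/(x + y)^2) = -y^2/x^2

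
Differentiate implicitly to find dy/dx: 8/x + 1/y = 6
Take d/dx of both sides. Since y is implicitly a function of x, the chain rule attaches a y' = dy/dx factor whenever we differentiate through y.

Set F(x, y) = (left side) − (right side), so the curve is F = 0. Differentiating each term of F:
  d/dx[1/y] = -y'/y^2
  d/dx[8/x] = -8/x^2
  d/dx[-6] = 0

Collecting, the y'-free part is the partial derivative in x and the y' coefficient is the partial derivative in y:
  ∂F/∂x = -8/x^2
  ∂F/∂y = -1/y^2

so d/dx[F(x, y(x))] = ∂F/∂x + (∂F/∂y)·y' = 0. Rearranging,
  dy/dx = -(∂F/∂x)/(∂F/∂y) = -(-8/x^2)/(-1/y^2) = -8y^2/x^2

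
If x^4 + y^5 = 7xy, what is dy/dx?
Take d/dx of both sides. Since y is implicitly a function of x, the chain rule attaches a y' = dy/dx factor whenever we differentiate through y.

Set F(x, y) = (left side) − (right side), so the curve is F = 0. Differentiating each term of F:
  d/dx[x^4] = 4x^3
  d/dx[-7xy] = -7x·y' - 7y
  d/dx[y^5] = 5y^4·y'

Collecting, the y'-free part is the partial derivative in x and the y' coefficient is the partial derivative in y:
  ∂F/∂x = 4x^3 - 7y
  ∂F/∂y = -7x + 5y^4

so d/dx[F(x, y(x))] = ∂F/∂x + (∂F/∂y)·y' = 0. Rearranging,
  dy/dx = -(∂F/∂x)/(∂F/∂y) = -(4x^3 - 7y)/(-7x + 5y^4) = (4x^3 - 7y)/(7x - 5y^4)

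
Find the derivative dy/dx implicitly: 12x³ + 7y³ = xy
Differentiate the relation implicitly: treat y = y(x) and apply the chain rule, so every y-derivative picks up a y' = dy/dx factor.

With everything moved to the left-hand side, differentiate term by term:
  d/dx[12x^3] = 36x^2
  d/dx[-xy] = -x·y' - y
  d/dx[7y^3] = 21y^2·y'

Separating the contributions that come from x directly and those that come through y:
  without y':      36x^2 - y
  multiplying y':  -x + 21y^2

so (36x^2 - y) + (-x + 21y^2)·y' = 0, and therefore
  dy/dx = -(36x^2 - y)/(-x + 21y^2) = (36x^2 - y)/(x - 21y^2)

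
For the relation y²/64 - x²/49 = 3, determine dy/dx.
Apply d/dx to both sides, remembering that y depends on x. Each occurrence of y therefore brings in a y' = dy/dx via the chain rule.

With F(x, y) equal to the left-hand side minus the right, differentiate F term by term:
  d/dx[-x^2/49] = -2x/49
  d/dx[y^2/64] = y·y'/32
  d/dx[-3] = 0
Adding these up, d/dx[F] = 0 becomes
  (-2x/49) + (y/32)·y' = 0,
so isolating y',
  dy/dx = -(-2x/49)/(y/32) = 64x/(49y)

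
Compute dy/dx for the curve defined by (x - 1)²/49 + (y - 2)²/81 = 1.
Take d/dx of both sides. Since y is implicitly a function of x, the chain rule attaches a y' = dy/dx factor whenever we differentiate through y.

Set F(x, y) = (left side) − (right side), so the curve is F = 0. Differentiating each term of F:
  d/dx[(x - 1)^2/49] = 2x/49 - 2/49
  d/dx[(y - 2)^2/81] = 2·y'(y - 2)/81
  d/dx[-1] = 0

Collecting, the y'-free part is the partial derivative in x and the y' coefficient is the partial derivative in y:
  ∂F/∂x = 2x/49 - 2/49
  ∂F/∂y = 2y/81 - 4/81

so d/dx[F(x, y(x))] = ∂F/∂x + (∂F/∂y)·y' = 0. Rearranging,
  dy/dx = -(∂F/∂x)/(∂F/∂y) = -(2x/49 - 2/49)/(2y/81 - 4/81)
        = -(2(x - 1)/49)/(2(y - 2)/81) = 81(1 - x)/(49(y - 2))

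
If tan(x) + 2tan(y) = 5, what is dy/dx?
Apply d/dx to both sides, remembering that y depends on x. Each occurrence of y therefore brings in a y' = dy/dx via the chain rule.

With F(x, y) equal to the left-hand side minus the right, differentiate F term by term:
  d/dx[tan(x)] = tan(x)^2 + 1
  d/dx[2tan(y)] = 2·y'(tan(y)^2 + 1)
  d/dx[-5] = 0
Adding these up, d/dx[F] = 0 becomes
  (tan(x)^2 + 1) + (2tan(y)^2 + 2)·y' = 0,
so isolating y',
  dy/dx = -(tan(x)^2 + 1)/(2tan(y)^2 + 2) = -cos(y)^2/(2cos(x)^2)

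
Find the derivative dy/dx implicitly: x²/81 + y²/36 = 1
Take d/dx of both sides. Since y is implicitly a function of x, the chain rule attaches a y' = dy/dx factor whenever we differentiate through y.

Set F(x, y) = (left side) − (right side), so the curve is F = 0. Differentiating each term of F:
  d/dx[x^2/81] = 2x/81
  d/dx[y^2/36] = y·y'/18
  d/dx[-1] = 0

Collecting, the y'-free part is the partial derivative in x and the y' coefficient is the partial derivative in y:
  ∂F/∂x = 2x/81
  ∂F/∂y = y/18

so d/dx[F(x, y(x))] = ∂F/∂x + (∂F/∂y)·y' = 0. Rearranging,
  dy/dx = -(∂F/∂x)/(∂F/∂y) = -(2x/81)/(y/18) = -4x/(9y)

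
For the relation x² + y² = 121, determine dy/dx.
Differentiate both sides with respect to x, treating y as y(x). By the chain rule, any term containing y contributes a factor of y' = dy/dx when we differentiate it.

Move every term to one side and write the relation as F(x, y) = 0. Term by term,
  d/dx[x^2] = 2x
  d/dx[y^2] = 2y·y'
  d/dx[-121] = 0

The pieces without y' make up ∂F/∂x and the coefficient of y' is ∂F/∂y:
  ∂F/∂x = 2x,
  ∂F/∂y = 2y.

Since d/dx[F] = ∂F/∂x + (∂F/∂y)·y' = 0, solve for y':
  (∂F/∂y)·y' = -∂F/∂x
  dy/dx = -(∂F/∂x)/(∂F/∂y) = -(2x)/(2y) = -x/y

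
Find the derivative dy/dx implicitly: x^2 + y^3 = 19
Differentiate the relation implicitly: treat y = y(x) and apply the chain rule, so every y-derivative picks up a y' = dy/dx factor.

With everything moved to the left-hand side, differentiate term by term:
  d/dx[x^2] = 2x
  d/dx[y^3] = 3y^2·y'
  d/dx[-19] = 0

Separating the contributions that come from x directly and those that come through y:
  without y':      2x
  multiplying y':  3y^2

so (2x) + (3y^2)·y' = 0, and therefore
  dy/dx = -(2x)/(3y^2) = -2x/(3y^2)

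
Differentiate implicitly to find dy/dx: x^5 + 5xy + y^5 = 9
Differentiate both sides with respect to x, treating y as y(x). By the chain rule, any term containing y contributes a factor of y' = dy/dx when we differentiate it.

Move every term to one side and write the relation as F(x, y) = 0. Term by term,
  d/dx[x^5] = 5x^4
  d/dx[5xy] = 5x·y' + 5y
  d/dx[y^5] = 5y^4·y'
  d/dx[-9] = 0

The pieces without y' make up ∂F/∂x and the coefficient of y' is ∂F/∂y:
  ∂F/∂x = 5x^4 + 5y,
  ∂F/∂y = 5x + 5y^4.

Since d/dx[F] = ∂F/∂x + (∂F/∂y)·y' = 0, solve for y':
  (∂F/∂y)·y' = -∂F/∂x
  dy/dx = -(∂F/∂x)/(∂F/∂y) = -(5x^4 + 5y)/(5x + 5y^4) = (-x^4 - y)/(x + y^4)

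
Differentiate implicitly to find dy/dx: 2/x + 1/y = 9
Differentiate both sides with respect to x, treating y as y(x). By the chain rule, any term containing y contributes a factor of y' = dy/dx when we differentiate it.

Move every term to one side and write the relation as F(x, y) = 0. Term by term,
  d/dx[1/y] = -y'/y^2
  d/dx[2/x] = -2/x^2
  d/dx[-9] = 0

The pieces without y' make up ∂F/∂x and the coefficient of y' is ∂F/∂y:
  ∂F/∂x = -2/x^2,
  ∂F/∂y = -1/y^2.

Since d/dx[F] = ∂F/∂x + (∂F/∂y)·y' = 0, solve for y':
  (∂F/∂y)·y' = -∂F/∂x
  dy/dx = -(∂F/∂x)/(∂F/∂y) = -(-2/x^2)/(-1/y^2) = -2y^2/x^2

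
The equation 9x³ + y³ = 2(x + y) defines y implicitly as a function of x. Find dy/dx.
Apply d/dx to both sides, remembering that y depends on x. Each occurrence of y therefore brings in a y' = dy/dx via the chain rule.

With F(x, y) equal to the left-hand side minus the right, differentiate F term by term:
  d/dx[9x^3] = 27x^2
  d/dx[-2x] = -2
  d/dx[y^3] = 3y^2·y'
  d/dx[-2y] = -2·y'
Adding these up, d/dx[F] = 0 becomes
  (27x^2 - 2) + (3y^2 - 2)·y' = 0,
so isolating y',
  dy/dx = -(27x^2 - 2)/(3y^2 - 2) = (2 - 27x^2)/(3y^2 - 2)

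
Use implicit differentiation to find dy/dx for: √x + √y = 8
Differentiate both sides with respect to x, treating y as y(x). By the chain rule, any term containing y contributes a factor of y' = dy/dx when we differentiate it.

Move every term to one side and write the relation as F(x, y) = 0. Term by term,
  d/dx[√(x)] = 1/(2√(x))
  d/dx[√(y)] = y'/(2√(y))
  d/dx[-8] = 0

The pieces without y' make up ∂F/∂x and the coefficient of y' is ∂F/∂y:
  ∂F/∂x = 1/(2√(x)),
  ∂F/∂y = 1/(2√(y)).

Since d/dx[F] = ∂F/∂x + (∂F/∂y)·y' = 0, solve for y':
  (∂F/∂y)·y' = -∂F/∂x
  dy/dx = -(∂F/∂x)/(∂F/∂y) = -(1/(2√(x)))/(1/(2√(y))) = -√(y)/√(x)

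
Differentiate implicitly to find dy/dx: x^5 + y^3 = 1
Differentiate the relation implicitly: treat y = y(x) and apply the chain rule, so every y-derivative picks up a y' = dy/dx factor.

With everything moved to the left-hand side, differentiate term by term:
  d/dx[x^5] = 5x^4
  d/dx[y^3] = 3y^2·y'
  d/dx[-1] = 0

Separating the contributions that come from x directly and those that come through y:
  without y':      5x^4
  multiplying y':  3y^2

so (5x^4) + (3y^2)·y' = 0, and therefore
  dy/dx = -(5x^4)/(3y^2) = -5x^4/(3y^2)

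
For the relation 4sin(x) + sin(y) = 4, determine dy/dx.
Take d/dx of both sides. Since y is implicitly a function of x, the chain rule attaches a y' = dy/dx factor whenever we differentiate through y.

Set F(x, y) = (left side) − (right side), so the curve is F = 0. Differentiating each term of F:
  d/dx[4sin(x)] = 4cos(x)
  d/dx[sin(y)] = y'·cos(y)
  d/dx[-4] = 0

Collecting, the y'-free part is the partial derivative in x and the y' coefficient is the partial derivative in y:
  ∂F/∂x = 4cos(x)
  ∂F/∂y = cos(y)

so d/dx[F(x, y(x))] = ∂F/∂x + (∂F/∂y)·y' = 0. Rearranging,
  dy/dx = -(∂F/∂x)/(∂F/∂y) = -(4cos(x))/(cos(y)) = -4cos(x)/cos(y)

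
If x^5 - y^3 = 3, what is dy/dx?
Take d/dx of both sides. Since y is implicitly a function of x, the chain rule attaches a y' = dy/dx factor whenever we differentiate through y.

Set F(x, y) = (left side) − (right side), so the curve is F = 0. Differentiating each term of F:
  d/dx[x^5] = 5x^4
  d/dx[-y^3] = -3y^2·y'
  d/dx[-3] = 0

Collecting, the y'-free part is the partial derivative in x and the y' coefficient is the partial derivative in y:
  ∂F/∂x = 5x^4
  ∂F/∂y = -3y^2

so d/dx[F(x, y(x))] = ∂F/∂x + (∂F/∂y)·y' = 0. Rearranging,
  dy/dx = -(∂F/∂x)/(∂F/∂y) = -(5x^4)/(-3y^2) = 5x^4/(3y^2)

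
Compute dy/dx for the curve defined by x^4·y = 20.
Differentiate both sides with respect to x, treating y as y(x). By the chain rule, any term containing y contributes a factor of y' = dy/dx when we differentiate it.

Move every term to one side and write the relation as F(x, y) = 0. Term by term,
  d/dx[x^4y] = x^4·y' + 4x^3y
  d/dx[-20] = 0

The pieces without y' make up ∂F/∂x and the coefficient of y' is ∂F/∂y:
  ∂F/∂x = 4x^3y,
  ∂F/∂y = x^4.

Since d/dx[F] = ∂F/∂x + (∂F/∂y)·y' = 0, solve for y':
  (∂F/∂y)·y' = -∂F/∂x
  dy/dx = -(∂F/∂x)/(∂F/∂y) = -(4x^3y)/(x^4) = -4y/x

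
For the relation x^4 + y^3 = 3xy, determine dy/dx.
Take d/dx of both sides. Since y is implicitly a function of x, the chain rule attaches a y' = dy/dx factor whenever we differentiate through y.

Set F(x, y) = (left side) − (right side), so the curve is F = 0. Differentiating each term of F:
  d/dx[x^4] = 4x^3
  d/dx[-3xy] = -3x·y' - 3y
  d/dx[y^3] = 3y^2·y'

Collecting, the y'-free part is the partial derivative in x and the y' coefficient is the partial derivative in y:
  ∂F/∂x = 4x^3 - 3y
  ∂F/∂y = -3x + 3y^2

so d/dx[F(x, y(x))] = ∂F/∂x + (∂F/∂y)·y' = 0. Rearranging,
  dy/dx = -(∂F/∂x)/(∂F/∂y) = -(4x^3 - 3y)/(-3x + 3y^2) = (4x^3/3 - y)/(x - y^2)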